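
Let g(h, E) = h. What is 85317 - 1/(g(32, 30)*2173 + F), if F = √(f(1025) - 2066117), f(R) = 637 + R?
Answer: 412705609126531/4837319751 + I*√2064455/4837319751 ≈ 85317.0 + 2.9703e-7*I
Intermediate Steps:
F = I*√2064455 (F = √((637 + 1025) - 2066117) = √(1662 - 2066117) = √(-2064455) = I*√2064455 ≈ 1436.8*I)
85317 - 1/(g(32, 30)*2173 + F) = 85317 - 1/(32*2173 + I*√2064455) = 85317 - 1/(69536 + I*√2064455)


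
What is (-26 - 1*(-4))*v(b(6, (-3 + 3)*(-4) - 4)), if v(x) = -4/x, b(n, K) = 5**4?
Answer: 88/625 ≈ 0.14080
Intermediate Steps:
b(n, K) = 625
(-26 - 1*(-4))*v(b(6, (-3 + 3)*(-4) - 4)) = (-26 - 1*(-4))*(-4/625) = (-26 + 4)*(-4*1/625) = -22*(-4/625) = 88/625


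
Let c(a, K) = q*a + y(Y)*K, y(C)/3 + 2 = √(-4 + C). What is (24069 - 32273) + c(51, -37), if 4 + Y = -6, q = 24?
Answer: -6758 - 111*I*√14 ≈ -6758.0 - 415.32*I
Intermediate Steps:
Y = -10 (Y = -4 - 6 = -10)
y(C) = -6 + 3*√(-4 + C)
c(a, K) = 24*a + K*(-6 + 3*I*√14) (c(a, K) = 24*a + (-6 + 3*√(-4 - 10))*K = 24*a + (-6 + 3*√(-14))*K = 24*a + (-6 + 3*(I*√14))*K = 24*a + (-6 + 3*I*√14)*K = 24*a + K*(-6 + 3*I*√14))
(24069 - 32273) + c(51, -37) = (24069 - 32273) + (24*51 - 3*(-37)*(2 - I*√14)) = -8204 + (1224 + (222 - 111*I*√14)) = -8204 + (1446 - 111*I*√14) = -6758 - 111*I*√14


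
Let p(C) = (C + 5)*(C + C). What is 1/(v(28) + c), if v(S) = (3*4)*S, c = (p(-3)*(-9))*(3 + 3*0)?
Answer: 1/660 ≈ 0.0015152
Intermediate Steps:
p(C) = 2*C*(5 + C) (p(C) = (5 + C)*(2*C) = 2*C*(5 + C))
c = 324 (c = ((2*(-3)*(5 - 3))*(-9))*(3 + 3*0) = ((2*(-3)*2)*(-9))*(3 + 0) = -12*(-9)*3 = 108*3 = 324)
v(S) = 12*S
1/(v(28) + c) = 1/(12*28 + 324) = 1/(336 + 324) = 1/660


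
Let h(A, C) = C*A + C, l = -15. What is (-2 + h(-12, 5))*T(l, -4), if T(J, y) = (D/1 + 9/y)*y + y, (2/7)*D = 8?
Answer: 6099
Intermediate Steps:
D = 28 (D = (7/2)*8 = 28)
h(A, C) = C + A*C (h(A, C) = A*C + C = C + A*C)
T(J, y) = y + y*(28 + 9/y) (T(J, y) = (28/1 + 9/y)*y + y = (28*1 + 9/y)*y + y = (28 + 9/y)*y + y = y*(28 + 9/y) + y = y + y*(28 + 9/y))
(-2 + h(-12, 5))*T(l, -4) = (-2 + 5*(1 - 12))*(9 + 29*(-4)) = (-2 + 5*(-11))*(9 - 116) = (-2 - 55)*(-107) = -57*(-107) = 6099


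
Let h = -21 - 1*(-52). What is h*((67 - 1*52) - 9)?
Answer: 186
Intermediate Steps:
h = 31 (h = -21 + 52 = 31)
h*((67 - 1*52) - 9) = 31*((67 - 1*52) - 9) = 31*((67 - 52) - 9) = 31*(15 - 9) = 31*6 = 186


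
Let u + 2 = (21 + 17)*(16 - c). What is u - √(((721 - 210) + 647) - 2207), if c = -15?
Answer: 1176 - I*√1049 ≈ 1176.0 - 32.388*I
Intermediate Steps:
u = 1176 (u = -2 + (21 + 17)*(16 - 1*(-15)) = -2 + 38*(16 + 15) = -2 + 38*31 = -2 + 1178 = 1176)
u - √(((721 - 210) + 647) - 2207) = 1176 - √(((721 - 210) + 647) - 2207) = 1176 - √((511 + 647) - 2207) = 1176 - √(1158 - 2207) = 1176 - √(-1049) = 1176 - I*√1049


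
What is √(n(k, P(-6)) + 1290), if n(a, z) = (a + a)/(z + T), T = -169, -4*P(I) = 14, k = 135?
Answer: √681582/23 ≈ 35.895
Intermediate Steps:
P(I) = -7/2 (P(I) = -¼*14 = -7/2)
n(a, z) = 2*a/(-169 + z) (n(a, z) = (a + a)/(z - 169) = (2*a)/(-169 + z) = 2*a/(-169 + z))
√(n(k, P(-6)) + 1290) = √(2*135/(-169 - 7/2) + 1290) = √(2*135/(-345/2) + 1290) = √(2*135*(-2/345) + 1290) = √(-36/23 + 1290) = √(29634/23) = √681582/23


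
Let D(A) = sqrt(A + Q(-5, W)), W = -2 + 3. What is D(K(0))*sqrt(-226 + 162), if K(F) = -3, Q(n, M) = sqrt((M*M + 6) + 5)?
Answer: 8*sqrt(3 - 2*sqrt(3)) ≈ 5.45*I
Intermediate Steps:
W = 1
Q(n, M) = sqrt(11 + M**2) (Q(n, M) = sqrt((M**2 + 6) + 5) = sqrt((6 + M**2) + 5) = sqrt(11 + M**2))
D(A) = sqrt(A + 2*sqrt(3)) (D(A) = sqrt(A + sqrt(11 + 1**2)) = sqrt(A + sqrt(11 + 1)) = sqrt(A + sqrt(12)) = sqrt(A + 2*sqrt(3)))
D(K(0))*sqrt(-226 + 162) = sqrt(-3 + 2*sqrt(3))*sqrt(-226 + 162) = sqrt(-3 + 2*sqrt(3))*sqrt(-64) = sqrt(-3 + 2*sqrt(3))*(8*I) = 8*I*sqrt(-3 + 2*sqrt(3))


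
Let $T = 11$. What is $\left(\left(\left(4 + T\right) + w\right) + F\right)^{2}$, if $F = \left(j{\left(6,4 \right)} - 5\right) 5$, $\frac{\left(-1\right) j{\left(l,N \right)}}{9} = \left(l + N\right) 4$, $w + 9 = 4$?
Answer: $3294225$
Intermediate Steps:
$w = -5$ ($w = -9 + 4 = -5$)
$j{\left(l,N \right)} = - 36 N - 36 l$ ($j{\left(l,N \right)} = - 9 \left(l + N\right) 4 = - 9 \left(N + l\right) 4 = - 9 \left(4 N + 4 l\right) = - 36 N - 36 l$)
$F = -1825$ ($F = \left(\left(\left(-36\right) 4 - 216\right) - 5\right) 5 = \left(\left(-144 - 216\right) - 5\right) 5 = \left(-360 - 5\right) 5 = \left(-365\right) 5 = -1825$)
$\left(\left(\left(4 + T\right) + w\right) + F\right)^{2} = \left(\left(\left(4 + 11\right) - 5\right) - 1825\right)^{2} = \left(\left(15 - 5\right) - 1825\right)^{2} = \left(10 - 1825\right)^{2} = \left(-1815\right)^{2} = 3294225$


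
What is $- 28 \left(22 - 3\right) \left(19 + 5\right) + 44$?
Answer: $-12724$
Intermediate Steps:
$- 28 \left(22 - 3\right) \left(19 + 5\right) + 44 = - 28 \cdot 19 \cdot 24 + 44 = \left(-28\right) 456 + 44 = -12768 + 44 = -12724$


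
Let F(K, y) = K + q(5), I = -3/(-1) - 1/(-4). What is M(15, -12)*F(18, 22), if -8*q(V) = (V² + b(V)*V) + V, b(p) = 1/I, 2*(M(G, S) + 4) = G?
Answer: 5117/104 ≈ 49.202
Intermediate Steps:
I = 13/4 (I = -3*(-1) - 1*(-¼) = 3 + ¼ = 13/4 ≈ 3.2500)
M(G, S) = -4 + G/2
b(p) = 4/13 (b(p) = 1/(13/4) = 4/13)
q(V) = -17*V/104 - V²/8 (q(V) = -((V² + 4*V/13) + V)/8 = -(V² + 17*V/13)/8 = -17*V/104 - V²/8)
F(K, y) = -205/52 + K (F(K, y) = K - 1/104*5*(17 + 13*5) = K - 1/104*5*(17 + 65) = K - 1/104*5*82 = K - 205/52 = -205/52 + K)
M(15, -12)*F(18, 22) = (-4 + (½)*15)*(-205/52 + 18) = (-4 + 15/2)*(731/52) = (7/2)*(731/52) = 5117/104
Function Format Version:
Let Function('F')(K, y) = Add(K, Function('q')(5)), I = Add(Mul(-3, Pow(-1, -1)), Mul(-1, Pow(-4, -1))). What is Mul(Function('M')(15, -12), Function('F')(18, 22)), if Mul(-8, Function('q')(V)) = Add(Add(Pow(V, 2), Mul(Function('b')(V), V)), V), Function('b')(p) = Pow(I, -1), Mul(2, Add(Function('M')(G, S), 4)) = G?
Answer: Rational(5117, 104) ≈ 49.202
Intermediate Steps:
I = Rational(13, 4) (I = Add(Mul(-3, -1), Mul(-1, Rational(-1, 4))) = Add(3, Rational(1, 4)) = Rational(13, 4) ≈ 3.2500)
Function('M')(G, S) = Add(-4, Mul(Rational(1, 2), G))
Function('b')(p) = Rational(4, 13) (Function('b')(p) = Pow(Rational(13, 4), -1) = Rational(4, 13))
Function('q')(V) = Add(Mul(Rational(-17, 104), V), Mul(Rational(-1, 8), Pow(V, 2))) (Function('q')(V) = Mul(Rational(-1, 8), Add(Add(Pow(V, 2), Mul(Rational(4, 13), V)), V)) = Mul(Rational(-1, 8), Add(Pow(V, 2), Mul(Rational(17, 13), V))) = Add(Mul(Rational(-17, 104), V), Mul(Rational(-1, 8), Pow(V, 2))))
Function('F')(K, y) = Add(Rational(-205, 52), K) (Function('F')(K, y) = Add(K, Mul(Rational(-1, 104), 5, Add(17, Mul(13, 5)))) = Add(K, Mul(Rational(-1, 104), 5, Add(17, 65))) = Add(K, Mul(Rational(-1, 104), 5, 82)) = Add(K, Rational(-205, 52)) = Add(Rational(-205, 52), K))
Mul(Function('M')(15, -12), Function('F')(18, 22)) = Mul(Add(-4, Mul(Rational(1, 2), 15)), Add(Rational(-205, 52), 18)) = Mul(Add(-4, Rational(15, 2)), Rational(731, 52)) = Mul(Rational(7, 2), Rational(731, 52)) = Rational(5117, 104)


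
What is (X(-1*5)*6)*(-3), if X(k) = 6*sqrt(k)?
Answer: -108*I*sqrt(5) ≈ -241.5*I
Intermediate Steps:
(X(-1*5)*6)*(-3) = ((6*sqrt(-1*5))*6)*(-3) = ((6*sqrt(-5))*6)*(-3) = ((6*(I*sqrt(5)))*6)*(-3) = ((6*I*sqrt(5))*6)*(-3) = (36*I*sqrt(5))*(-3) = -108*I*sqrt(5)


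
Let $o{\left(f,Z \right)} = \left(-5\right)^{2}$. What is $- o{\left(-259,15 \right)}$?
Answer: $-25$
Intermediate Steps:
$o{\left(f,Z \right)} = 25$
$- o{\left(-259,15 \right)} = \left(-1\right) 25 = -25$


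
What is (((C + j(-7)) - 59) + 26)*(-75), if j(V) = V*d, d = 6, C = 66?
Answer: 675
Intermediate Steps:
j(V) = 6*V (j(V) = V*6 = 6*V)
(((C + j(-7)) - 59) + 26)*(-75) = (((66 + 6*(-7)) - 59) + 26)*(-75) = (((66 - 42) - 59) + 26)*(-75) = ((24 - 59) + 26)*(-75) = (-35 + 26)*(-75) = -9*(-75) = 675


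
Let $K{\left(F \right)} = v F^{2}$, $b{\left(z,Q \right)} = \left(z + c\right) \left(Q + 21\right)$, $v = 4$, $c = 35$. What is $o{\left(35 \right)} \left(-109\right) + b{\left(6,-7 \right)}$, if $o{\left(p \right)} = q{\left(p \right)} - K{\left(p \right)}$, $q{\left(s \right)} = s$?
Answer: $530859$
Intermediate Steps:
$b{\left(z,Q \right)} = \left(21 + Q\right) \left(35 + z\right)$ ($b{\left(z,Q \right)} = \left(z + 35\right) \left(Q + 21\right) = \left(35 + z\right) \left(21 + Q\right) = \left(21 + Q\right) \left(35 + z\right)$)
$K{\left(F \right)} = 4 F^{2}$
$o{\left(p \right)} = p - 4 p^{2}$
$o{\left(35 \right)} \left(-109\right) + b{\left(6,-7 \right)} = 35 \left(1 - 140\right) \left(-109\right) + \left(735 + 21 \cdot 6 + 35 \left(-7\right) - 42\right) = 35 \left(1 - 140\right) \left(-109\right) + \left(735 + 126 - 245 - 42\right) = 35 \left(-139\right) \left(-109\right) + 574 = \left(-4865\right) \left(-109\right) + 574 = 530285 + 574 = 530859$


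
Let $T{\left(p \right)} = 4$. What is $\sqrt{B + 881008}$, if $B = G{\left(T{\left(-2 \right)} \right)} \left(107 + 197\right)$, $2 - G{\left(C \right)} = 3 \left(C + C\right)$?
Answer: $4 \sqrt{54645} \approx 935.05$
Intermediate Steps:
$G{\left(C \right)} = 2 - 6 C$ ($G{\left(C \right)} = 2 - 3 \left(C + C\right) = 2 - 3 \cdot 2 C = 2 - 6 C$)
$B = -6688$ ($B = \left(2 - 24\right) \left(107 + 197\right) = \left(2 - 24\right) 304 = \left(-22\right) 304 = -6688$)
$\sqrt{B + 881008} = \sqrt{-6688 + 881008} = \sqrt{874320} = 4 \sqrt{54645}$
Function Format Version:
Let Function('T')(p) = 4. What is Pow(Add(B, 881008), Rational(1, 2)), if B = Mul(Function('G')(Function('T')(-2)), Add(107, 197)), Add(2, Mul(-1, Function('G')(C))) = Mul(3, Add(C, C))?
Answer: Mul(4, Pow(54645, Rational(1, 2))) ≈ 935.05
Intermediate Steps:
Function('G')(C) = Add(2, Mul(-6, C)) (Function('G')(C) = Add(2, Mul(-1, Mul(3, Add(C, C)))) = Add(2, Mul(-1, Mul(3, Mul(2, C)))) = Add(2, Mul(-1, Mul(6, C))) = Add(2, Mul(-6, C)))
B = -6688 (B = Mul(Add(2, Mul(-6, 4)), Add(107, 197)) = Mul(Add(2, -24), 304) = Mul(-22, 304) = -6688)
Pow(Add(B, 881008), Rational(1, 2)) = Pow(Add(-6688, 881008), Rational(1, 2)) = Pow(874320, Rational(1, 2)) = Mul(4, Pow(54645, Rational(1, 2)))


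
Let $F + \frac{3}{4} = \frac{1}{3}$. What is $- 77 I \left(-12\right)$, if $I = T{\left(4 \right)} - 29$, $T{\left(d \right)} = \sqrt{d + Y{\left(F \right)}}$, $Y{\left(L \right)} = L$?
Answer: $-26796 + 154 \sqrt{129} \approx -25047.0$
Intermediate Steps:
$F = - \frac{5}{12}$ ($F = - \frac{3}{4} + \frac{1}{3} = - \frac{5}{12} \approx -0.41667$)
$T{\left(d \right)} = \sqrt{- \frac{5}{12} + d}$ ($T{\left(d \right)} = \sqrt{d - \frac{5}{12}} = \sqrt{- \frac{5}{12} + d}$)
$I = -29 + \frac{\sqrt{129}}{6}$ ($I = \frac{\sqrt{-15 + 36 \cdot 4}}{6} - 29 = \frac{\sqrt{-15 + 144}}{6} - 29 = \frac{\sqrt{129}}{6} - 29 = -29 + \frac{\sqrt{129}}{6} \approx -27.107$)
$- 77 I \left(-12\right) = - 77 \left(-29 + \frac{\sqrt{129}}{6}\right) \left(-12\right) = \left(2233 - \frac{77 \sqrt{129}}{6}\right) \left(-12\right) = -26796 + 154 \sqrt{129}$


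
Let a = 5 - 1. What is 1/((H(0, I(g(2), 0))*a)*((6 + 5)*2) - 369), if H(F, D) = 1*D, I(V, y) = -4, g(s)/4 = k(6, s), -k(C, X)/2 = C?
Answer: -1/721 ≈ -0.0013870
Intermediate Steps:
k(C, X) = -2*C
g(s) = -48 (g(s) = 4*(-2*6) = 4*(-12) = -48)
H(F, D) = D
a = 4
1/((H(0, I(g(2), 0))*a)*((6 + 5)*2) - 369) = 1/((-4*4)*((6 + 5)*2) - 369) = 1/(-176*2 - 369) = 1/(-16*22 - 369) = 1/(-352 - 369) = 1/(-721) = -1/721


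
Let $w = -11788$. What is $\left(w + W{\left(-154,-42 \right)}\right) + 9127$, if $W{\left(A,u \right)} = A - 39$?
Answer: $-2854$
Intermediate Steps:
$W{\left(A,u \right)} = -39 + A$
$\left(w + W{\left(-154,-42 \right)}\right) + 9127 = \left(-11788 - 193\right) + 9127 = -11981 + 9127 = -2854$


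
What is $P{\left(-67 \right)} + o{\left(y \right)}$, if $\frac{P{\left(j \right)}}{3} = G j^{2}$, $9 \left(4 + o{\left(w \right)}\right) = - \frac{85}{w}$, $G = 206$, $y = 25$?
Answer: $\frac{124838893}{45} \approx 2.7742 \cdot 10^{6}$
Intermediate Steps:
$o{\left(w \right)} = -4 - \frac{85}{9 w}$ ($o{\left(w \right)} = -4 + \frac{\left(-85\right) \frac{1}{w}}{9} = -4 - \frac{85}{9 w}$)
$P{\left(j \right)} = 618 j^{2}$ ($P{\left(j \right)} = 3 \cdot 206 j^{2} = 618 j^{2}$)
$P{\left(-67 \right)} + o{\left(y \right)} = 618 \left(-67\right)^{2} - \left(4 + \frac{85}{9 \cdot 25}\right) = 618 \cdot 4489 - \frac{197}{45} = 2774202 - \frac{197}{45} = \frac{124838893}{45}$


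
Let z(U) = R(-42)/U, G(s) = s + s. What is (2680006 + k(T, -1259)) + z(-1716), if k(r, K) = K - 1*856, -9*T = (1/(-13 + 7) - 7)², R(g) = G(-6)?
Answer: 382938414/143 ≈ 2.6779e+6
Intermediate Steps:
G(s) = 2*s
R(g) = -12 (R(g) = 2*(-6) = -12)
T = -1849/324 (T = -(1/(-13 + 7) - 7)²/9 = -(1/(-6) - 7)²/9 = -(-⅙ - 7)²/9 = -(-43/6)²/9 = -⅑*1849/36 = -1849/324 ≈ -5.7068)
k(r, K) = -856 + K (k(r, K) = K - 856 = -856 + K)
z(U) = -12/U
(2680006 + k(T, -1259)) + z(-1716) = (2680006 + (-856 - 1259)) - 12/(-1716) = (2680006 - 2115) - 12*(-1/1716) = 2677891 + 1/143 = 382938414/143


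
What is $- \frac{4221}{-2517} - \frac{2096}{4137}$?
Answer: $\frac{4062215}{3470943} \approx 1.1703$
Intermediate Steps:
$- \frac{4221}{-2517} - \frac{2096}{4137} = \left(-4221\right) \left(- \frac{1}{2517}\right) - \frac{2096}{4137} = \frac{1407}{839} - \frac{2096}{4137} = \frac{4062215}{3470943}$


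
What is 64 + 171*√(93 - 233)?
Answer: 64 + 342*I*√35 ≈ 64.0 + 2023.3*I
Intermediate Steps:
64 + 171*√(93 - 233) = 64 + 171*√(-140) = 64 + 171*(2*I*√35) = 64 + 342*I*√35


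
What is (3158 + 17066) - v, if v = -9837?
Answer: 30061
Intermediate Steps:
(3158 + 17066) - v = (3158 + 17066) - 1*(-9837) = 20224 + 9837 = 30061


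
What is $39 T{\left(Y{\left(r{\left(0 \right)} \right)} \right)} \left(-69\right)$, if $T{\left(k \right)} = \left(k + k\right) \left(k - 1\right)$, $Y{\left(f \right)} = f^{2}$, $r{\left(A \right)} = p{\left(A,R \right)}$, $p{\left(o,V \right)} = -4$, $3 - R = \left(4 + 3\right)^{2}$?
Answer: $-1291680$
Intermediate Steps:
$R = -46$ ($R = 3 - \left(4 + 3\right)^{2} = 3 - 7^{2} = 3 - 49 = -46$)
$r{\left(A \right)} = -4$
$T{\left(k \right)} = 2 k \left(-1 + k\right)$
$39 T{\left(Y{\left(r{\left(0 \right)} \right)} \right)} \left(-69\right) = 39 \cdot 2 \left(-4\right)^{2} \left(-1 + \left(-4\right)^{2}\right) \left(-69\right) = 39 \cdot 2 \cdot 16 \left(-1 + 16\right) \left(-69\right) = 39 \cdot 2 \cdot 16 \cdot 15 \left(-69\right) = 39 \cdot 480 \left(-69\right) = 18720 \left(-69\right) = -1291680$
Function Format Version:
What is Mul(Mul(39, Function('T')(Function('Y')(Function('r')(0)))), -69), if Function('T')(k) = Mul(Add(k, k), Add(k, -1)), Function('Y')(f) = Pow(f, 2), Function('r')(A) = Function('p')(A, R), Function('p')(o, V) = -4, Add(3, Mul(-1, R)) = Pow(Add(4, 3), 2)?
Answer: -1291680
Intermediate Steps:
R = -46 (R = Add(3, Mul(-1, Pow(Add(4, 3), 2))) = Add(3, Mul(-1, Pow(7, 2))) = Add(3, Mul(-1, 49)) = Add(3, -49) = -46)
Function('r')(A) = -4
Function('T')(k) = Mul(2, k, Add(-1, k)) (Function('T')(k) = Mul(Mul(2, k), Add(-1, k)) = Mul(2, k, Add(-1, k)))
Mul(Mul(39, Function('T')(Function('Y')(Function('r')(0)))), -69) = Mul(Mul(39, Mul(2, Pow(-4, 2), Add(-1, Pow(-4, 2)))), -69) = Mul(Mul(39, Mul(2, 16, Add(-1, 16))), -69) = Mul(Mul(39, Mul(2, 16, 15)), -69) = Mul(Mul(39, 480), -69) = Mul(18720, -69) = -1291680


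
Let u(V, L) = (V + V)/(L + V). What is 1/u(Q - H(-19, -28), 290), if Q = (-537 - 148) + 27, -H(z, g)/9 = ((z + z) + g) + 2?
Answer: 236/617 ≈ 0.38250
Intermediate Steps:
H(z, g) = -18 - 18*z - 9*g (H(z, g) = -9*(((z + z) + g) + 2) = -9*((2*z + g) + 2) = -9*((g + 2*z) + 2) = -9*(2 + g + 2*z) = -18 - 18*z - 9*g)
Q = -658 (Q = -685 + 27 = -658)
u(V, L) = 2*V/(L + V) (u(V, L) = (2*V)/(L + V) = 2*V/(L + V))
1/u(Q - H(-19, -28), 290) = 1/(2*(-658 - (-18 - 18*(-19) - 9*(-28)))/(290 + (-658 - (-18 - 18*(-19) - 9*(-28))))) = 1/(2*(-658 - (-18 + 342 + 252))/(290 + (-658 - (-18 + 342 + 252)))) = 1/(2*(-658 - 1*576)/(290 + (-658 - 1*576))) = 1/(2*(-658 - 576)/(290 + (-658 - 576))) = 1/(2*(-1234)/(290 - 1234)) = 1/(2*(-1234)/(-944)) = 1/(2*(-1234)*(-1/944)) = 1/(617/236) = 236/617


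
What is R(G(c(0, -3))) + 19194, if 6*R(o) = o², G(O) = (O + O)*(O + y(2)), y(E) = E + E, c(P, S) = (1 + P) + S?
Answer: 57614/3 ≈ 19205.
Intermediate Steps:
c(P, S) = 1 + P + S
y(E) = 2*E
G(O) = 2*O*(4 + O) (G(O) = (O + O)*(O + 2*2) = (2*O)*(O + 4) = (2*O)*(4 + O) = 2*O*(4 + O))
R(o) = o²/6
R(G(c(0, -3))) + 19194 = (2*(1 + 0 - 3)*(4 + (1 + 0 - 3)))²/6 + 19194 = (2*(-2)*(4 - 2))²/6 + 19194 = (2*(-2)*2)²/6 + 19194 = (⅙)*(-8)² + 19194 = (⅙)*64 + 19194 = 32/3 + 19194 = 57614/3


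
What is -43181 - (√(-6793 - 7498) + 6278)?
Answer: -49459 - I*√14291 ≈ -49459.0 - 119.54*I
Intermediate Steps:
-43181 - (√(-6793 - 7498) + 6278) = -43181 - (√(-14291) + 6278) = -43181 - (I*√14291 + 6278) = -43181 - (6278 + I*√14291) = -43181 + (-6278 - I*√14291) = -49459 - I*√14291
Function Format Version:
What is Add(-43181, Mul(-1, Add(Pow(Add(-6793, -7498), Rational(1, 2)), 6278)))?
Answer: Add(-49459, Mul(-1, I, Pow(14291, Rational(1, 2)))) ≈ Add(-49459., Mul(-119.54, I))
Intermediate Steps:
Add(-43181, Mul(-1, Add(Pow(Add(-6793, -7498), Rational(1, 2)), 6278))) = Add(-43181, Mul(-1, Add(Pow(-14291, Rational(1, 2)), 6278))) = Add(-43181, Mul(-1, Add(Mul(I, Pow(14291, Rational(1, 2))), 6278))) = Add(-43181, Mul(-1, Add(6278, Mul(I, Pow(14291, Rational(1, 2)))))) = Add(-43181, Add(-6278, Mul(-1, I, Pow(14291, Rational(1, 2))))) = Add(-49459, Mul(-1, I, Pow(14291, Rational(1, 2))))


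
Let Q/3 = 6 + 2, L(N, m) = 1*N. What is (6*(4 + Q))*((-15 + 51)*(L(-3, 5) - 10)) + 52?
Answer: -78572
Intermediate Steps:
L(N, m) = N
Q = 24 (Q = 3*(6 + 2) = 3*8 = 24)
(6*(4 + Q))*((-15 + 51)*(L(-3, 5) - 10)) + 52 = (6*(4 + 24))*((-15 + 51)*(-3 - 10)) + 52 = (6*28)*(36*(-13)) + 52 = 168*(-468) + 52 = -78624 + 52 = -78572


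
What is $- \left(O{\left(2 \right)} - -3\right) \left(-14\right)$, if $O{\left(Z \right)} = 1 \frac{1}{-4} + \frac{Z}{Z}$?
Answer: $\frac{105}{2} \approx 52.5$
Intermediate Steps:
$O{\left(Z \right)} = \frac{3}{4}$ ($O{\left(Z \right)} = 1 \left(- \frac{1}{4}\right) + 1 = - \frac{1}{4} + 1 = \frac{3}{4}$)
$- \left(O{\left(2 \right)} - -3\right) \left(-14\right) = - \left(\frac{3}{4} - -3\right) \left(-14\right) = - \left(\frac{3}{4} + \left(-3 + 6\right)\right) \left(-14\right) = - \left(\frac{3}{4} + 3\right) \left(-14\right) = - \frac{15 \left(-14\right)}{4} = \left(-1\right) \left(- \frac{105}{2}\right) = \frac{105}{2}$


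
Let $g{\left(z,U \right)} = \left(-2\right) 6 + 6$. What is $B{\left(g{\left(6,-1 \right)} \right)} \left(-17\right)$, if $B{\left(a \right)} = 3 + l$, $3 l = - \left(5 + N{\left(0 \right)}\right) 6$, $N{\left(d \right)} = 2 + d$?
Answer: $187$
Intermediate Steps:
$g{\left(z,U \right)} = -6$ ($g{\left(z,U \right)} = -12 + 6 = -6$)
$l = -14$ ($l = \frac{\left(-1\right) \left(5 + \left(2 + 0\right)\right) 6}{3} = \frac{\left(-1\right) \left(5 + 2\right) 6}{3} = \frac{\left(-1\right) 7 \cdot 6}{3} = \frac{\left(-1\right) 42}{3} = \frac{1}{3} \left(-42\right) = -14$)
$B{\left(a \right)} = -11$ ($B{\left(a \right)} = 3 - 14 = -11$)
$B{\left(g{\left(6,-1 \right)} \right)} \left(-17\right) = \left(-11\right) \left(-17\right) = 187$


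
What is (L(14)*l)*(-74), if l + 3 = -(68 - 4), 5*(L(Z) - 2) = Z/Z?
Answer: 54538/5 ≈ 10908.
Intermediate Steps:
L(Z) = 11/5 (L(Z) = 2 + (Z/Z)/5 = 2 + (⅕)*1 = 2 + ⅕ = 11/5)
l = -67 (l = -3 - (68 - 4) = -3 - 1*64 = -3 - 64 = -67)
(L(14)*l)*(-74) = ((11/5)*(-67))*(-74) = -737/5*(-74) = 54538/5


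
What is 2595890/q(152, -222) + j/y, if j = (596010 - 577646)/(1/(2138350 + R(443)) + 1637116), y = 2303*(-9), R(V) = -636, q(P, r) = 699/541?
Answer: 33956881391869367811167482/16901351070696919575 ≈ 2.0091e+6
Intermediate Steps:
q(P, r) = 699/541 (q(P, r) = 699*(1/541) = 699/541)
y = -20727
j = 39256979896/3499685792825 (j = (596010 - 577646)/(1/(2138350 - 636) + 1637116) = 18364/(1/2137714 + 1637116) = 18364/(3499685792825/2137714) = 18364*(2137714/3499685792825) = 39256979896/3499685792825 ≈ 0.011217)
2595890/q(152, -222) + j/y = 2595890/(699/541) + (39256979896/3499685792825)/(-20727) = 2595890*(541/699) + (39256979896/3499685792825)*(-1/20727) = 1404376490/699 - 39256979896/72537987427883775 = 33956881391869367811167482/16901351070696919575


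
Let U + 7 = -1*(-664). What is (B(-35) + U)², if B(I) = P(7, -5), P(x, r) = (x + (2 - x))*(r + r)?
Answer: 405769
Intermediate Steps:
U = 657 (U = -7 - 1*(-664) = -7 + 664 = 657)
P(x, r) = 4*r (P(x, r) = 2*(2*r) = 4*r)
B(I) = -20 (B(I) = 4*(-5) = -20)
(B(-35) + U)² = (-20 + 657)² = 637² = 405769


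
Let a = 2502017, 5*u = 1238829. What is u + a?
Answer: 13748914/5 ≈ 2.7498e+6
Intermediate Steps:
u = 1238829/5 (u = (1/5)*1238829 = 1238829/5 ≈ 2.4777e+5)
u + a = 1238829/5 + 2502017 = 13748914/5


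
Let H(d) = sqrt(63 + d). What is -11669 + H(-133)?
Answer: -11669 + I*sqrt(70) ≈ -11669.0 + 8.3666*I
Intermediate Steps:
-11669 + H(-133) = -11669 + sqrt(63 - 133) = -11669 + sqrt(-70) = -11669 + I*sqrt(70)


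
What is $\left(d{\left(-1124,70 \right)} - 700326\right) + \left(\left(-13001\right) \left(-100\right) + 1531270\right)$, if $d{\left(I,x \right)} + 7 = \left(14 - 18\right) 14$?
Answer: $2130981$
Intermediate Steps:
$d{\left(I,x \right)} = -63$ ($d{\left(I,x \right)} = -7 + \left(14 - 18\right) 14 = -7 - 56 = -63$)
$\left(d{\left(-1124,70 \right)} - 700326\right) + \left(\left(-13001\right) \left(-100\right) + 1531270\right) = \left(-63 - 700326\right) + \left(\left(-13001\right) \left(-100\right) + 1531270\right) = -700389 + \left(1300100 + 1531270\right) = -700389 + 2831370 = 2130981$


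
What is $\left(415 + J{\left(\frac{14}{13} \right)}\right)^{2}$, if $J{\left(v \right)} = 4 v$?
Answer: $\frac{29713401}{169} \approx 1.7582 \cdot 10^{5}$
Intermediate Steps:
$\left(415 + J{\left(\frac{14}{13} \right)}\right)^{2} = \left(415 + 4 \cdot \frac{14}{13}\right)^{2} = \left(415 + \frac{56}{13}\right)^{2} = \left(\frac{5451}{13}\right)^{2} = \frac{29713401}{169}$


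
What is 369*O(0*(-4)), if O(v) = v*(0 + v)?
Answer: 0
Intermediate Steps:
O(v) = v² (O(v) = v*v = v²)
369*O(0*(-4)) = 369*(0*(-4))² = 369*0² = 369*0 = 0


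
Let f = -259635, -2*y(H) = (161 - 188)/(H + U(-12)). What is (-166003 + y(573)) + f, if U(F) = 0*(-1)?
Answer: -162593707/382 ≈ -4.2564e+5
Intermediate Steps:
U(F) = 0
y(H) = 27/(2*H) (y(H) = -(161 - 188)/(2*(H + 0)) = -(-27)/(2*H) = 27/(2*H))
(-166003 + y(573)) + f = (-166003 + (27/2)/573) - 259635 = (-166003 + (27/2)*(1/573)) - 259635 = (-166003 + 9/382) - 259635 = -63413137/382 - 259635 = -162593707/382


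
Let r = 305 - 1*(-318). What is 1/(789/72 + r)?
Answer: 24/15215 ≈ 0.0015774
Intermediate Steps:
r = 623 (r = 305 + 318 = 623)
1/(789/72 + r) = 1/(789/72 + 623) = 1/(789*(1/72) + 623) = 1/(263/24 + 623) = 1/(15215/24) = 24/15215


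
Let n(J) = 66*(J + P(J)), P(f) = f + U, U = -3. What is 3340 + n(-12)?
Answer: 1558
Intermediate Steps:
P(f) = -3 + f (P(f) = f - 3 = -3 + f)
n(J) = -198 + 132*J (n(J) = 66*(J + (-3 + J)) = 66*(-3 + 2*J) = -198 + 132*J)
3340 + n(-12) = 3340 + (-198 + 132*(-12)) = 3340 + (-198 - 1584) = 3340 - 1782 = 1558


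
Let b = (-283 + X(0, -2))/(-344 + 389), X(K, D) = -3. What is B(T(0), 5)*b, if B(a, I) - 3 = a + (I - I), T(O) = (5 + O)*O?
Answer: -286/15 ≈ -19.067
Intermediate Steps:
T(O) = O*(5 + O)
b = -286/45 (b = (-283 - 3)/(-344 + 389) = -286/45 ≈ -6.3556)
B(a, I) = 3 + a (B(a, I) = 3 + (a + (I - I)) = 3 + (a + 0) = 3 + a)
B(T(0), 5)*b = (3 + 0*(5 + 0))*(-286/45) = (3 + 0*5)*(-286/45) = (3 + 0)*(-286/45) = 3*(-286/45) = -286/15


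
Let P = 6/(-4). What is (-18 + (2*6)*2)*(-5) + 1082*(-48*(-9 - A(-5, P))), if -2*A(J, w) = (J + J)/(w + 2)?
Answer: 986754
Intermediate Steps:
P = -3/2 (P = 6*(-1/4) = -3/2 ≈ -1.5000)
A(J, w) = -J/(2 + w) (A(J, w) = -(J + J)/(2*(w + 2)) = -2*J/(2*(2 + w)) = -J/(2 + w))
(-18 + (2*6)*2)*(-5) + 1082*(-48*(-9 - A(-5, P))) = (-18 + (2*6)*2)*(-5) + 1082*(-48*(-9 - (-1)*(-5)/(2 - 3/2))) = (-18 + 12*2)*(-5) + 1082*(-48*(-9 - (-1)*(-5)/1/2)) = (-18 + 24)*(-5) + 1082*(-48*(-9 - (-1)*(-5)*2)) = 6*(-5) + 1082*(-48*(-9 - 1*10)) = -30 + 1082*(-48*(-9 - 10)) = -30 + 1082*(-48*(-19)) = -30 + 1082*912 = -30 + 986784 = 986754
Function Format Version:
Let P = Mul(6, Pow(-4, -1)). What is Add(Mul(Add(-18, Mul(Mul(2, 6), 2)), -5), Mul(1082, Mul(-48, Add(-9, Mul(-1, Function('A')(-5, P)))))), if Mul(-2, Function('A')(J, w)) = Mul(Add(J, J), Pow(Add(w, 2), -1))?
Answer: 986754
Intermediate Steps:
P = Rational(-3, 2) (P = Mul(6, Rational(-1, 4)) = Rational(-3, 2) ≈ -1.5000)
Function('A')(J, w) = Mul(-1, J, Pow(Add(2, w), -1)) (Function('A')(J, w) = Mul(Rational(-1, 2), Mul(Add(J, J), Pow(Add(w, 2), -1))) = Mul(Rational(-1, 2), Mul(Mul(2, J), Pow(Add(2, w), -1))) = Mul(Rational(-1, 2), Mul(2, J, Pow(Add(2, w), -1))) = Mul(-1, J, Pow(Add(2, w), -1)))
Add(Mul(Add(-18, Mul(Mul(2, 6), 2)), -5), Mul(1082, Mul(-48, Add(-9, Mul(-1, Function('A')(-5, P)))))) = Add(Mul(Add(-18, Mul(Mul(2, 6), 2)), -5), Mul(1082, Mul(-48, Add(-9, Mul(-1, Mul(-1, -5, Pow(Add(2, Rational(-3, 2)), -1))))))) = Add(Mul(Add(-18, Mul(12, 2)), -5), Mul(1082, Mul(-48, Add(-9, Mul(-1, Mul(-1, -5, Pow(Rational(1, 2), -1))))))) = Add(Mul(Add(-18, 24), -5), Mul(1082, Mul(-48, Add(-9, Mul(-1, Mul(-1, -5, 2)))))) = Add(Mul(6, -5), Mul(1082, Mul(-48, Add(-9, Mul(-1, 10))))) = Add(-30, Mul(1082, Mul(-48, Add(-9, -10)))) = Add(-30, Mul(1082, Mul(-48, -19))) = Add(-30, Mul(1082, 912)) = Add(-30, 986784) = 986754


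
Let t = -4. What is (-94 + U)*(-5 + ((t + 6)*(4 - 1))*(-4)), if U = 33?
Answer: 1769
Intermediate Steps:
(-94 + U)*(-5 + ((t + 6)*(4 - 1))*(-4)) = (-94 + 33)*(-5 + ((-4 + 6)*(4 - 1))*(-4)) = -61*(-5 + (2*3)*(-4)) = -61*(-5 + 6*(-4)) = -61*(-5 - 24) = -61*(-29) = 1769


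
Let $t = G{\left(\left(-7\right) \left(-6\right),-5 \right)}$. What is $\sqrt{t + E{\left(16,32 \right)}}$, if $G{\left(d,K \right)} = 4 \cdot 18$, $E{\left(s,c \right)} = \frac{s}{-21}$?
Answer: $\frac{2 \sqrt{7854}}{21} \approx 8.4403$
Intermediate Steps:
$E{\left(s,c \right)} = - \frac{s}{21}$ ($E{\left(s,c \right)} = s \left(- \frac{1}{21}\right) = - \frac{s}{21}$)
$G{\left(d,K \right)} = 72$
$t = 72$
$\sqrt{t + E{\left(16,32 \right)}} = \sqrt{72 - \frac{16}{21}} = \sqrt{\frac{1496}{21}} = \frac{2 \sqrt{7854}}{21}$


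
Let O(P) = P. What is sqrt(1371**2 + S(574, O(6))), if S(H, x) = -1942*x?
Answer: sqrt(1867989) ≈ 1366.7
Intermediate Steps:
sqrt(1371**2 + S(574, O(6))) = sqrt(1371**2 - 1942*6) = sqrt(1879641 - 11652) = sqrt(1867989)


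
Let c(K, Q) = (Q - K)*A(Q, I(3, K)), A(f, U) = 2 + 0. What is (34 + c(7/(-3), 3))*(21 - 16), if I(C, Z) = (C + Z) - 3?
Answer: 670/3 ≈ 223.33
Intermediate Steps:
I(C, Z) = -3 + C + Z
A(f, U) = 2
c(K, Q) = -2*K + 2*Q (c(K, Q) = (Q - K)*2 = -2*K + 2*Q)
(34 + c(7/(-3), 3))*(21 - 16) = (34 + (-14/(-3) + 2*3))*(21 - 16) = (34 + (-14*(-1)/3 + 6))*5 = (34 + (-2*(-7/3) + 6))*5 = (34 + (14/3 + 6))*5 = (34 + 32/3)*5 = (134/3)*5 = 670/3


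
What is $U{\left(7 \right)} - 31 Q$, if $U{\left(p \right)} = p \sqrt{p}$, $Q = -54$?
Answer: $1674 + 7 \sqrt{7} \approx 1692.5$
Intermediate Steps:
$U{\left(p \right)} = p^{\frac{3}{2}}$
$U{\left(7 \right)} - 31 Q = 7^{\frac{3}{2}} - -1674 = 7 \sqrt{7} + 1674 = 1674 + 7 \sqrt{7}$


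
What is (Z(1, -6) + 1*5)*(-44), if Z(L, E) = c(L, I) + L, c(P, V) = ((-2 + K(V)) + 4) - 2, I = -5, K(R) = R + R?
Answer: 176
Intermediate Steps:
K(R) = 2*R
c(P, V) = 2*V (c(P, V) = ((-2 + 2*V) + 4) - 2 = (2 + 2*V) - 2 = 2*V)
Z(L, E) = -10 + L (Z(L, E) = 2*(-5) + L = -10 + L)
(Z(1, -6) + 1*5)*(-44) = ((-10 + 1) + 1*5)*(-44) = (-9 + 5)*(-44) = -4*(-44) = 176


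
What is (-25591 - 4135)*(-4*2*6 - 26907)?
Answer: 801264330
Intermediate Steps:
(-25591 - 4135)*(-4*2*6 - 26907) = -29726*(-8*6 - 26907) = -29726*(-48 - 26907) = -29726*(-26955) = 801264330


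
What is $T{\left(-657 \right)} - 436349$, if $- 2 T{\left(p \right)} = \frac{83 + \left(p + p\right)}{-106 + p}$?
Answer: $- \frac{665869805}{1526} \approx -4.3635 \cdot 10^{5}$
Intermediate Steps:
$T{\left(p \right)} = - \frac{83 + 2 p}{2 \left(-106 + p\right)}$ ($T{\left(p \right)} = - \frac{\left(83 + \left(p + p\right)\right) \frac{1}{-106 + p}}{2} = - \frac{\left(83 + 2 p\right) \frac{1}{-106 + p}}{2} = - \frac{\frac{1}{-106 + p} \left(83 + 2 p\right)}{2} = - \frac{83 + 2 p}{2 \left(-106 + p\right)}$)
$T{\left(-657 \right)} - 436349 = \frac{- \frac{83}{2} - -657}{-106 - 657} - 436349 = \frac{- \frac{83}{2} + 657}{-763} - 436349 = \left(- \frac{1}{763}\right) \frac{1231}{2} - 436349 = - \frac{1231}{1526} - 436349 = - \frac{665869805}{1526}$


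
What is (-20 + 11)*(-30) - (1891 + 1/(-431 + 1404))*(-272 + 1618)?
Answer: -2476301914/973 ≈ -2.5450e+6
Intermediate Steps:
(-20 + 11)*(-30) - (1891 + 1/(-431 + 1404))*(-272 + 1618) = -9*(-30) - (1891 + 1/973)*1346 = 270 - (1891 + 1/973)*1346 = 270 - 1839944*1346/973 = 270 - 1*2476564624/973 = 270 - 2476564624/973 = -2476301914/973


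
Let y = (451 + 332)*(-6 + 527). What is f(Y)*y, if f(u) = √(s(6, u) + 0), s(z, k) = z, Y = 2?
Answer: 407943*√6 ≈ 9.9925e+5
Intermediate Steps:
f(u) = √6 (f(u) = √(6 + 0) = √6)
y = 407943 (y = 783*521 = 407943)
f(Y)*y = √6*407943 = 407943*√6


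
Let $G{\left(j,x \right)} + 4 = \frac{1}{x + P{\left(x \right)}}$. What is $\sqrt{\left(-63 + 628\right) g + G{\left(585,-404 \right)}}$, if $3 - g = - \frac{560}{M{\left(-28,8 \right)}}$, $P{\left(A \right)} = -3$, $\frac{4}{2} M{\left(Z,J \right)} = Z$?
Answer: $\frac{2 i \sqrt{865888837}}{407} \approx 144.6 i$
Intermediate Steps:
$M{\left(Z,J \right)} = \frac{Z}{2}$
$G{\left(j,x \right)} = -4 + \frac{1}{-3 + x}$ ($G{\left(j,x \right)} = -4 + \frac{1}{x - 3} = -4 + \frac{1}{-3 + x}$)
$g = -37$ ($g = 3 - - \frac{560}{\frac{1}{2} \left(-28\right)} = 3 - - \frac{560}{-14} = 3 - \left(-560\right) \left(- \frac{1}{14}\right) = 3 - 40 = -37$)
$\sqrt{\left(-63 + 628\right) g + G{\left(585,-404 \right)}} = \sqrt{\left(-63 + 628\right) \left(-37\right) + \frac{13 - -1616}{-3 - 404}} = \sqrt{565 \left(-37\right) + \frac{13 + 1616}{-407}} = \sqrt{-20905 - \frac{1629}{407}} = \sqrt{- \frac{8509964}{407}} = \frac{2 i \sqrt{865888837}}{407}$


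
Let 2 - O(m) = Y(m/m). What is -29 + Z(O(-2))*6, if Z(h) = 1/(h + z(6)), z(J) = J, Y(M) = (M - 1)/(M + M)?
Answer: -113/4 ≈ -28.250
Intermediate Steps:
Y(M) = (-1 + M)/(2*M) (Y(M) = (-1 + M)/((2*M)) = (-1 + M)*(1/(2*M)) = (-1 + M)/(2*M))
O(m) = 2 (O(m) = 2 - (-1 + m/m)/(2*(m/m)) = 2 - (-1 + 1)/(2*1) = 2 - 0/2 = 2 - 1*0 = 2 + 0 = 2)
Z(h) = 1/(6 + h) (Z(h) = 1/(h + 6) = 1/(6 + h))
-29 + Z(O(-2))*6 = -29 + 6/(6 + 2) = -29 + 6/8 = -29 + (⅛)*6 = -29 + ¾ = -113/4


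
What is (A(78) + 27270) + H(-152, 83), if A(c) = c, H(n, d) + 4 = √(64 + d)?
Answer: 27344 + 7*√3 ≈ 27356.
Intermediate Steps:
H(n, d) = -4 + √(64 + d)
(A(78) + 27270) + H(-152, 83) = (78 + 27270) + (-4 + √(64 + 83)) = 27348 + (-4 + √147) = 27348 + (-4 + 7*√3) = 27344 + 7*√3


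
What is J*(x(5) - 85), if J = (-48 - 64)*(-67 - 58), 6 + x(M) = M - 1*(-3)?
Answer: -1162000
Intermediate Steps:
x(M) = -3 + M (x(M) = -6 + (M - 1*(-3)) = -6 + (M + 3) = -6 + (3 + M) = -3 + M)
J = 14000 (J = -112*(-125) = 14000)
J*(x(5) - 85) = 14000*((-3 + 5) - 85) = 14000*(2 - 85) = 14000*(-83) = -1162000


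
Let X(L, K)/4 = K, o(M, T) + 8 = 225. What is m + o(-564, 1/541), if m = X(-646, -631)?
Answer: -2307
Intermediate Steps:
o(M, T) = 217 (o(M, T) = -8 + 225 = 217)
X(L, K) = 4*K
m = -2524 (m = 4*(-631) = -2524)
m + o(-564, 1/541) = -2524 + 217 = -2307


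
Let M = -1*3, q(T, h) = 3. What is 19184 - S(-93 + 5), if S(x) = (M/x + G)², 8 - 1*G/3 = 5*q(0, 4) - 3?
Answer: 147452087/7744 ≈ 19041.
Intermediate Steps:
M = -3
G = -12 (G = 24 - 3*(5*3 - 3) = 24 - 3*(15 - 3) = 24 - 3*12 = 24 - 36 = -12)
S(x) = (-12 - 3/x)² (S(x) = (-3/x - 12)² = (-12 - 3/x)²)
19184 - S(-93 + 5) = 19184 - 9*(1 + 4*(-93 + 5))²/(-93 + 5)² = 19184 - 9*(1 + 4*(-88))²/(-88)² = 19184 - 9*(1 - 352)²/7744 = 19184 - 9*(-351)²/7744 = 19184 - 9*123201/7744 = 19184 - 1*1108809/7744 = 19184 - 1108809/7744 = 147452087/7744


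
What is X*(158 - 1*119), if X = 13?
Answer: 507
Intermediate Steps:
X*(158 - 1*119) = 13*(158 - 1*119) = 13*(158 - 119) = 13*39 = 507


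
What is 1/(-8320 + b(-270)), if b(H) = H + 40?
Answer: -1/8550 ≈ -0.00011696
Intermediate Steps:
b(H) = 40 + H
1/(-8320 + b(-270)) = 1/(-8320 + (40 - 270)) = 1/(-8320 - 230) = 1/(-8550) = -1/8550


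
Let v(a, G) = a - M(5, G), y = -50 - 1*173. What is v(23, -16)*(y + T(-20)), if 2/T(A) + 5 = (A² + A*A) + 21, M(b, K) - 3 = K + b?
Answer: -2820473/408 ≈ -6912.9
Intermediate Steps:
y = -223 (y = -50 - 173 = -223)
M(b, K) = 3 + K + b (M(b, K) = 3 + (K + b) = 3 + K + b)
T(A) = 2/(16 + 2*A²) (T(A) = 2/(-5 + ((A² + A*A) + 21)) = 2/(-5 + ((A² + A²) + 21)) = 2/(-5 + (2*A² + 21)) = 2/(-5 + (21 + 2*A²)) = 2/(16 + 2*A²))
v(a, G) = -8 + a - G (v(a, G) = a - (3 + G + 5) = a - (8 + G) = a + (-8 - G) = -8 + a - G)
v(23, -16)*(y + T(-20)) = (-8 + 23 - 1*(-16))*(-223 + 1/(8 + (-20)²)) = (-8 + 23 + 16)*(-223 + 1/(8 + 400)) = 31*(-223 + 1/408) = 31*(-90983/408) = -2820473/408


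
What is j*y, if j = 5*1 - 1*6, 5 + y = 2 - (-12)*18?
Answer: -213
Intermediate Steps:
y = 213 (y = -5 + (2 - (-12)*18) = -5 + (2 - 12*(-18)) = -5 + (2 + 216) = -5 + 218 = 213)
j = -1 (j = 5 - 6 = -1)
j*y = -1*213 = -213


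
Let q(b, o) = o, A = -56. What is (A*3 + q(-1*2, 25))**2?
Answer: 20449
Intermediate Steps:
(A*3 + q(-1*2, 25))**2 = (-56*3 + 25)**2 = (-168 + 25)**2 = (-143)**2 = 20449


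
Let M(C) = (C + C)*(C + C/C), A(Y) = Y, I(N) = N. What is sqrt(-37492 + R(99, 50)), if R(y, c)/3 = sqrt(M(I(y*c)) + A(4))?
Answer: sqrt(-37492 + 6*sqrt(12253726)) ≈ 128.41*I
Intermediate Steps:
M(C) = 2*C*(1 + C) (M(C) = (2*C)*(C + 1) = (2*C)*(1 + C) = 2*C*(1 + C))
R(y, c) = 3*sqrt(4 + 2*c*y*(1 + c*y)) (R(y, c) = 3*sqrt(2*(y*c)*(1 + y*c) + 4) = 3*sqrt(2*(c*y)*(1 + c*y) + 4) = 3*sqrt(2*c*y*(1 + c*y) + 4) = 3*sqrt(4 + 2*c*y*(1 + c*y)))
sqrt(-37492 + R(99, 50)) = sqrt(-37492 + 3*sqrt(2)*sqrt(2 + 50*99*(1 + 50*99))) = sqrt(-37492 + 3*sqrt(2)*sqrt(2 + 50*99*(1 + 4950))) = sqrt(-37492 + 3*sqrt(2)*sqrt(2 + 50*99*4951)) = sqrt(-37492 + 3*sqrt(2)*sqrt(2 + 24507450)) = sqrt(-37492 + 3*sqrt(2)*sqrt(24507452)) = sqrt(-37492 + 3*sqrt(2)*(2*sqrt(6126863))) = sqrt(-37492 + 6*sqrt(12253726))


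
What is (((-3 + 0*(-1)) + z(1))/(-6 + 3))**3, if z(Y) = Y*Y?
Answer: 8/27 ≈ 0.29630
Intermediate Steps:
z(Y) = Y**2
(((-3 + 0*(-1)) + z(1))/(-6 + 3))**3 = (((-3 + 0*(-1)) + 1**2)/(-6 + 3))**3 = (((-3 + 0) + 1)/(-3))**3 = ((-3 + 1)*(-1/3))**3 = (-2*(-1/3))**3 = (2/3)**3 = 8/27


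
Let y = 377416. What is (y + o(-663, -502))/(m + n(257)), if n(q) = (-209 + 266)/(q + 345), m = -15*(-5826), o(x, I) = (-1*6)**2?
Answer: 227226104/52608837 ≈ 4.3192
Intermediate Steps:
o(x, I) = 36 (o(x, I) = (-6)**2 = 36)
m = 87390
n(q) = 57/(345 + q)
(y + o(-663, -502))/(m + n(257)) = (377416 + 36)/(87390 + 57/(345 + 257)) = 377452/(87390 + 57/602) = 377452/(52608837/602) = 377452*(602/52608837) = 227226104/52608837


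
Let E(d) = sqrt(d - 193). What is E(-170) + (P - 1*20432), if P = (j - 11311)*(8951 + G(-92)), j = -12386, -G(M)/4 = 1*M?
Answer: -220852775 + 11*I*sqrt(3) ≈ -2.2085e+8 + 19.053*I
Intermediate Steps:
G(M) = -4*M
E(d) = sqrt(-193 + d)
P = -220832343 (P = (-12386 - 11311)*(8951 - 4*(-92)) = -23697*(8951 + 368) = -23697*9319 = -220832343)
E(-170) + (P - 1*20432) = sqrt(-193 - 170) + (-220832343 - 1*20432) = sqrt(-363) + (-220832343 - 20432) = 11*I*sqrt(3) - 220852775 = -220852775 + 11*I*sqrt(3)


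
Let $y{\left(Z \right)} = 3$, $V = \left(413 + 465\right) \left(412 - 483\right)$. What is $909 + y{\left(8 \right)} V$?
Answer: $-186105$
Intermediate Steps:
$V = -62338$ ($V = 878 \left(-71\right) = -62338$)
$909 + y{\left(8 \right)} V = 909 + 3 \left(-62338\right) = 909 - 187014 = -186105$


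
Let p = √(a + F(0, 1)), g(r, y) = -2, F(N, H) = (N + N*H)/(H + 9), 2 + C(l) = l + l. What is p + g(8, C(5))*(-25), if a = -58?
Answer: 50 + I*√58 ≈ 50.0 + 7.6158*I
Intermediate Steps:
C(l) = -2 + 2*l (C(l) = -2 + (l + l) = -2 + 2*l)
F(N, H) = (N + H*N)/(9 + H)
p = I*√58 (p = √(-58 + 0*(1 + 1)/(9 + 1)) = √(-58 + 0*2/10) = √(-58 + 0*(⅒)*2) = √(-58 + 0) = √(-58) = I*√58 ≈ 7.6158*I)
p + g(8, C(5))*(-25) = I*√58 - 2*(-25) = I*√58 + 50 = 50 + I*√58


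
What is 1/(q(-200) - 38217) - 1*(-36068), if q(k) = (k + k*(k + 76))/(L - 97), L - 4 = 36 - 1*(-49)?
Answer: 1489319855/41292 ≈ 36068.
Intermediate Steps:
L = 89 (L = 4 + (36 - 1*(-49)) = 4 + (36 + 49) = 4 + 85 = 89)
q(k) = -k/8 - k*(76 + k)/8 (q(k) = (k + k*(k + 76))/(89 - 97) = (k + k*(76 + k))/(-8) = (k + k*(76 + k))*(-⅛) = -k/8 - k*(76 + k)/8)
1/(q(-200) - 38217) - 1*(-36068) = 1/(-⅛*(-200)*(77 - 200) - 38217) - 1*(-36068) = 1/(-⅛*(-200)*(-123) - 38217) + 36068 = 1/(-3075 - 38217) + 36068 = 1/(-41292) + 36068 = -1/41292 + 36068 = 1489319855/41292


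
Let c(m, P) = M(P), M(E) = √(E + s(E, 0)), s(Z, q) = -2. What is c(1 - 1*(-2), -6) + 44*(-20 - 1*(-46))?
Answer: 1144 + 2*I*√2 ≈ 1144.0 + 2.8284*I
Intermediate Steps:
M(E) = √(-2 + E) (M(E) = √(E - 2) = √(-2 + E))
c(m, P) = √(-2 + P)
c(1 - 1*(-2), -6) + 44*(-20 - 1*(-46)) = √(-2 - 6) + 44*(-20 - 1*(-46)) = √(-8) + 44*(-20 + 46) = 2*I*√2 + 44*26 = 2*I*√2 + 1144 = 1144 + 2*I*√2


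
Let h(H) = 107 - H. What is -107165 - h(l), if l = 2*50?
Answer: -107172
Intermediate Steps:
l = 100
-107165 - h(l) = -107165 - (107 - 1*100) = -107165 - (107 - 100) = -107165 - 1*7 = -107165 - 7 = -107172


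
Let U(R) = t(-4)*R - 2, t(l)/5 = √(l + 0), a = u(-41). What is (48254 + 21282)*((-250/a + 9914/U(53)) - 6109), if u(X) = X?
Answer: -14901126155888/35113 - 45671418640*I/35113 ≈ -4.2438e+8 - 1.3007e+6*I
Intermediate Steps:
a = -41
t(l) = 5*√l (t(l) = 5*√(l + 0) = 5*√l)
U(R) = -2 + 10*I*R (U(R) = (5*√(-4))*R - 2 = (5*(2*I))*R - 2 = (10*I)*R - 2 = 10*I*R - 2 = -2 + 10*I*R)
(48254 + 21282)*((-250/a + 9914/U(53)) - 6109) = (48254 + 21282)*((-250/(-41) + 9914/(-2 + 10*I*53)) - 6109) = 69536*((-250*(-1/41) + 9914/(-2 + 530*I)) - 6109) = 69536*((250/41 + 9914*((-2 - 530*I)/280904)) - 6109) = 69536*((250/41 + 4957*(-2 - 530*I)/140452) - 6109) = 69536*(-250219/41 + 4957*(-2 - 530*I)/140452) = -424371424 + 86172488*(-2 - 530*I)/35113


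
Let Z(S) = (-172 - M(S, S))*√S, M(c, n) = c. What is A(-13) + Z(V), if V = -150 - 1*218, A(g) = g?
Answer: -13 + 784*I*√23 ≈ -13.0 + 3759.9*I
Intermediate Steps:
V = -368 (V = -150 - 218 = -368)
Z(S) = √S*(-172 - S) (Z(S) = (-172 - S)*√S = √S*(-172 - S))
A(-13) + Z(V) = -13 + √(-368)*(-172 - 1*(-368)) = -13 + (4*I*√23)*(-172 + 368) = -13 + (4*I*√23)*196 = -13 + 784*I*√23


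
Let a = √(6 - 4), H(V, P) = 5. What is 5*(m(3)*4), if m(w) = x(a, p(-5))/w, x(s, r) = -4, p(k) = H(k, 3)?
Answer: -80/3 ≈ -26.667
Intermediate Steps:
a = √2 ≈ 1.4142
p(k) = 5
m(w) = -4/w
5*(m(3)*4) = 5*(-4/3*4) = 5*(-16/3) = -80/3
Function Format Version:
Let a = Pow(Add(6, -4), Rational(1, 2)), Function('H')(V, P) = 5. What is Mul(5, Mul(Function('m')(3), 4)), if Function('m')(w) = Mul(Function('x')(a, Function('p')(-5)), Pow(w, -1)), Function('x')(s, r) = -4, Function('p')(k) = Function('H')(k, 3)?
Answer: Rational(-80, 3) ≈ -26.667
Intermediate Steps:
a = Pow(2, Rational(1, 2)) ≈ 1.4142
Function('p')(k) = 5
Function('m')(w) = Mul(-4, Pow(w, -1))
Mul(5, Mul(Function('m')(3), 4)) = Mul(5, Mul(Mul(-4, Pow(3, -1)), 4)) = Mul(5, Mul(Mul(-4, Rational(1, 3)), 4)) = Mul(5, Mul(Rational(-4, 3), 4)) = Mul(5, Rational(-16, 3)) = Rational(-80, 3)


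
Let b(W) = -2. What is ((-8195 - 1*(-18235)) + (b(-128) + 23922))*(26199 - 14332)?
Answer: 403003320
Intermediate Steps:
((-8195 - 1*(-18235)) + (b(-128) + 23922))*(26199 - 14332) = ((-8195 - 1*(-18235)) + (-2 + 23922))*(26199 - 14332) = ((-8195 + 18235) + 23920)*11867 = (10040 + 23920)*11867 = 33960*11867 = 403003320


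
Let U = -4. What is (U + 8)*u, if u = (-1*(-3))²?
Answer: 36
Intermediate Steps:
u = 9 (u = 3² = 9)
(U + 8)*u = (-4 + 8)*9 = 4*9 = 36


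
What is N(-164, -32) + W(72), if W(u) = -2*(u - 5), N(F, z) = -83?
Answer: -217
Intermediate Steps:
W(u) = 10 - 2*u (W(u) = -2*(-5 + u) = 10 - 2*u)
N(-164, -32) + W(72) = -83 + (10 - 2*72) = -83 + (10 - 144) = -83 - 134 = -217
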